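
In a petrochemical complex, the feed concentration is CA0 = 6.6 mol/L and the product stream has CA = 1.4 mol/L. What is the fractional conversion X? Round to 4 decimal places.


X = (CA0 - CA) / CA0
X = (6.6 - 1.4) / 6.6
X = 5.2 / 6.6
X = 0.7879


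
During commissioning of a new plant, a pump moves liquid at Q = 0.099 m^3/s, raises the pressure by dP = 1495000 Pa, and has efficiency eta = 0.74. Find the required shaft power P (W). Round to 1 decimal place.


P = Q * dP / eta
P = 0.099 * 1495000 / 0.74
P = 148005.0 / 0.74
P = 200006.8 W


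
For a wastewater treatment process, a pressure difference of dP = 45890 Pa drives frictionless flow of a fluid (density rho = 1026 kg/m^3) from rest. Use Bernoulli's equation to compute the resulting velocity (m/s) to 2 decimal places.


v = sqrt(2*dP/rho)
v = sqrt(2*45890/1026)
v = sqrt(89.454191)
v = 9.46 m/s


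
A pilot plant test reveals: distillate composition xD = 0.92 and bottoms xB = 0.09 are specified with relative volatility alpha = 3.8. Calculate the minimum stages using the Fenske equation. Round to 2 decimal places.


N_min = ln((xD*(1-xB))/(xB*(1-xD))) / ln(alpha)
Numerator inside ln: 0.8372 / 0.0072 = 116.277778
ln(116.277778) = 4.755982
ln(alpha) = ln(3.8) = 1.335001
N_min = 4.755982 / 1.335001 = 3.56


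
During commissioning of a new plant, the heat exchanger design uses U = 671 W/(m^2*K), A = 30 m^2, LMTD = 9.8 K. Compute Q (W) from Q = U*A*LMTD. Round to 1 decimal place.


Q = U * A * LMTD
Q = 671 * 30 * 9.8
Q = 197274.0 W


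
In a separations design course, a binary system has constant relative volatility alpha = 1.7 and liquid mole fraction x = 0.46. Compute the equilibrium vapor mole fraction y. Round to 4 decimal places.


y = alpha*x / (1 + (alpha-1)*x)
y = 1.7*0.46 / (1 + (1.7-1)*0.46)
y = 0.782 / (1 + 0.322)
y = 0.782 / 1.322
y = 0.5915


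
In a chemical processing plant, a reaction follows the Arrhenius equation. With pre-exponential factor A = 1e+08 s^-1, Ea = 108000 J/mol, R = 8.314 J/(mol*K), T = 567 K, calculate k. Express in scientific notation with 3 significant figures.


k = A * exp(-Ea/(R*T))
k = 1e+08 * exp(-108000 / (8.314 * 567))
k = 1e+08 * exp(-22.910295)
k = 1.12e-02


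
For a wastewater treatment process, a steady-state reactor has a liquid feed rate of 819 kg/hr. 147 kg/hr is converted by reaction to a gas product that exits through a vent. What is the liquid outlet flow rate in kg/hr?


Steady-state mass balance on the main outlet: F_out = F_in - F_removed
F_out = 819 - 147
F_out = 672 kg/hr


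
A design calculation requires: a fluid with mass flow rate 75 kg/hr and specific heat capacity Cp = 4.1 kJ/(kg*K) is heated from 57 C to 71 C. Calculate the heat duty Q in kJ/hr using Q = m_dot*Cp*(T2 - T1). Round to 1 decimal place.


Q = m_dot * Cp * (T2 - T1)
Q = 75 * 4.1 * (71 - 57)
Q = 75 * 4.1 * 14
Q = 4305.0 kJ/hr


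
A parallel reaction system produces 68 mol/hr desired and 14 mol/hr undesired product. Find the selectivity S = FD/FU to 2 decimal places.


S = desired product rate / undesired product rate
S = 68 / 14
S = 4.86


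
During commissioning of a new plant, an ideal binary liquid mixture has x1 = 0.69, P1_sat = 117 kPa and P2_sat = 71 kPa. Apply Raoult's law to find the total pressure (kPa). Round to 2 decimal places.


P = x1*P1_sat + x2*P2_sat
x2 = 1 - x1 = 1 - 0.69 = 0.31
P = 0.69*117 + 0.31*71
P = 80.73 + 22.01
P = 102.74 kPa


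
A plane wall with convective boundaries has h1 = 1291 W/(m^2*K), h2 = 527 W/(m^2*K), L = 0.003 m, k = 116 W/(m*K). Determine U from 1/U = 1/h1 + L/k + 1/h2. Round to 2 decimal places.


1/U = 1/h1 + L/k + 1/h2
1/U = 1/1291 + 0.003/116 + 1/527
1/U = 0.0007745933 + 2.58621e-05 + 0.0018975332
1/U = 0.0026979886
U = 370.65 W/(m^2*K)


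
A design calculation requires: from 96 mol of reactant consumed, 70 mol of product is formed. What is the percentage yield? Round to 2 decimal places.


Yield = (moles product / moles consumed) * 100%
Yield = (70 / 96) * 100
Yield = 0.7292 * 100
Yield = 72.92%


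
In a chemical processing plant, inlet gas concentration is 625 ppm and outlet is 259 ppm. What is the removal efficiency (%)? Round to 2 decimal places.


Efficiency = (G_in - G_out) / G_in * 100%
Efficiency = (625 - 259) / 625 * 100
Efficiency = 366 / 625 * 100
Efficiency = 58.56%


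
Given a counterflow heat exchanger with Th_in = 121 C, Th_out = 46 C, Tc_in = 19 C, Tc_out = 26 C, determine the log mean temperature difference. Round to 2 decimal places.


dT1 = Th_in - Tc_out = 121 - 26 = 95
dT2 = Th_out - Tc_in = 46 - 19 = 27
LMTD = (dT1 - dT2) / ln(dT1/dT2)
LMTD = (95 - 27) / ln(95/27)
LMTD = 54.05 K


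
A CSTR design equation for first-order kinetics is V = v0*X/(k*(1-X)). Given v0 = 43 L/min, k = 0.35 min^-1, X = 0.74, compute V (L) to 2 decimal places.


V = v0 * X / (k * (1 - X))
V = 43 * 0.74 / (0.35 * (1 - 0.74))
V = 31.82 / (0.35 * 0.26)
V = 31.82 / 0.091
V = 349.67 L


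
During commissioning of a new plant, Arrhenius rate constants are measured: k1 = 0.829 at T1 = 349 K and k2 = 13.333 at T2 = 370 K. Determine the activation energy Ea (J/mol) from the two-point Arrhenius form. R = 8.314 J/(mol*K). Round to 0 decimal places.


Ea = R * ln(k2/k1) / (1/T1 - 1/T2)
ln(k2/k1) = ln(13.333/0.829) = 2.7777773
1/T1 - 1/T2 = 1/349 - 1/370 = 0.00016262681
Ea = 8.314 * 2.7777773 / 0.00016262681
Ea = 142009 J/mol


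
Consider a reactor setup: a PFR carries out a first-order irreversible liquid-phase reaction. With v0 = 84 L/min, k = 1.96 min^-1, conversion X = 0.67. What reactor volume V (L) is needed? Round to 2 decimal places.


V = (v0/k) * ln(1/(1-X))
V = (84/1.96) * ln(1/(1-0.67))
V = 42.857143 * ln(3.030303)
V = 42.857143 * 1.108663
V = 47.51 L


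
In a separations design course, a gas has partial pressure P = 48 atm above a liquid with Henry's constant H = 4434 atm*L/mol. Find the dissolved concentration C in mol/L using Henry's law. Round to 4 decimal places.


C = P / H
C = 48 / 4434
C = 0.0108 mol/L


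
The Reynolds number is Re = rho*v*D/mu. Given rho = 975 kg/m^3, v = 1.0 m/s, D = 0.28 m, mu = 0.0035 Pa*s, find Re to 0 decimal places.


Re = rho * v * D / mu
Re = 975 * 1.0 * 0.28 / 0.0035
Re = 273.0 / 0.0035
Re = 78000


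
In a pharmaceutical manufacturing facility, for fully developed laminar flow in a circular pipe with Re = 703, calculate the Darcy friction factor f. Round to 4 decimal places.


f = 64 / Re
f = 64 / 703
f = 0.0910


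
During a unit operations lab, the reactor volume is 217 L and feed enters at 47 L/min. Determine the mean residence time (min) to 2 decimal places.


tau = V / v0
tau = 217 / 47
tau = 4.62 min


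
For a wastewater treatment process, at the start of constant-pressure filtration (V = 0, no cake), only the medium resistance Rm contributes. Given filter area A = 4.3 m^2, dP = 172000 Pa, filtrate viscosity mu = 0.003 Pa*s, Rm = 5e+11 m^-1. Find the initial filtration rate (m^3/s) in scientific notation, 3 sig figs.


rate = A * dP / (mu * Rm)
rate = 4.3 * 172000 / (0.003 * 5e+11)
rate = 739600.0 / 1.500e+09
rate = 4.93e-04 m^3/s


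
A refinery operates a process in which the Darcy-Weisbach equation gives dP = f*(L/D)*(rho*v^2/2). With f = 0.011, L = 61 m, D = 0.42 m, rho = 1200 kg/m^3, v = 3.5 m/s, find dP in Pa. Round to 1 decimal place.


dP = f * (L/D) * (rho*v^2/2)
dP = 0.011 * (61/0.42) * (1200*3.5^2/2)
L/D = 145.23809524
rho*v^2/2 = 1200*12.25/2 = 7350.0
dP = 0.011 * 145.23809524 * 7350.0
dP = 11742.5 Pa


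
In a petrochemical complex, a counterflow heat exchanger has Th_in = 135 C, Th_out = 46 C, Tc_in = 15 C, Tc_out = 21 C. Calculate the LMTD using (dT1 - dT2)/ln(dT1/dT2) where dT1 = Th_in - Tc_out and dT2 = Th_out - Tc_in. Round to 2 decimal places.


dT1 = Th_in - Tc_out = 135 - 21 = 114
dT2 = Th_out - Tc_in = 46 - 15 = 31
LMTD = (dT1 - dT2) / ln(dT1/dT2)
LMTD = (114 - 31) / ln(114/31)
LMTD = 63.74 K


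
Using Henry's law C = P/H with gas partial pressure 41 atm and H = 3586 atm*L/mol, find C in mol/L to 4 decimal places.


C = P / H
C = 41 / 3586
C = 0.0114 mol/L


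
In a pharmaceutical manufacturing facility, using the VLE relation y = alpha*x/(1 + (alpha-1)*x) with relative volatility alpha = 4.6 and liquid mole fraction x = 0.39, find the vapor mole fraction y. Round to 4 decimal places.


y = alpha*x / (1 + (alpha-1)*x)
y = 4.6*0.39 / (1 + (4.6-1)*0.39)
y = 1.794 / (1 + 1.404)
y = 1.794 / 2.404
y = 0.7463


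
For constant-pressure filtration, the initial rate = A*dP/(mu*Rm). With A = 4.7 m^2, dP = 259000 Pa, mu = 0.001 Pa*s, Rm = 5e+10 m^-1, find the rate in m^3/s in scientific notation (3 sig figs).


rate = A * dP / (mu * Rm)
rate = 4.7 * 259000 / (0.001 * 5e+10)
rate = 1217300.0 / 5.000e+07
rate = 2.43e-02 m^3/s


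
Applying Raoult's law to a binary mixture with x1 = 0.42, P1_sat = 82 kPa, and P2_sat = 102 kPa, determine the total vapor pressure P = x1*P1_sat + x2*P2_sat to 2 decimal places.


P = x1*P1_sat + x2*P2_sat
x2 = 1 - x1 = 1 - 0.42 = 0.58
P = 0.42*82 + 0.58*102
P = 34.44 + 59.16
P = 93.60 kPa


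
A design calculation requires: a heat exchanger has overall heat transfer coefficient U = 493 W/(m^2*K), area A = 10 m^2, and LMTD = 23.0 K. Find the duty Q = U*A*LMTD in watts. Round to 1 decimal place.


Q = U * A * LMTD
Q = 493 * 10 * 23.0
Q = 113390.0 W


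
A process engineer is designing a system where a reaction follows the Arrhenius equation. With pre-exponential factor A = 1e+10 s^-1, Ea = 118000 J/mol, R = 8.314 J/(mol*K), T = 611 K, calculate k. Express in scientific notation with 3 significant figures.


k = A * exp(-Ea/(R*T))
k = 1e+10 * exp(-118000 / (8.314 * 611))
k = 1e+10 * exp(-23.229014)
k = 8.16e-01


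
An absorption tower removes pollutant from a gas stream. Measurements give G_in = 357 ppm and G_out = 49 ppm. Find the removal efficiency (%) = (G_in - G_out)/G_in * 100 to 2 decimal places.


Efficiency = (G_in - G_out) / G_in * 100%
Efficiency = (357 - 49) / 357 * 100
Efficiency = 308 / 357 * 100
Efficiency = 86.27%


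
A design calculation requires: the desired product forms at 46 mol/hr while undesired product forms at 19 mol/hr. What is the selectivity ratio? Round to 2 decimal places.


S = desired product rate / undesired product rate
S = 46 / 19
S = 2.42


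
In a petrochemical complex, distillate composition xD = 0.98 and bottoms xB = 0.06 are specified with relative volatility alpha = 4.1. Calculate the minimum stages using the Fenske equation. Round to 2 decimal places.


N_min = ln((xD*(1-xB))/(xB*(1-xD))) / ln(alpha)
Numerator inside ln: 0.9212 / 0.0012 = 767.666667
ln(767.666667) = 6.643356
ln(alpha) = ln(4.1) = 1.410987
N_min = 6.643356 / 1.410987 = 4.71


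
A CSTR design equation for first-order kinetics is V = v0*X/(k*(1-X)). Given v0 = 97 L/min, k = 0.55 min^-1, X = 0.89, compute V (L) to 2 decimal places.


V = v0 * X / (k * (1 - X))
V = 97 * 0.89 / (0.55 * (1 - 0.89))
V = 86.33 / (0.55 * 0.11)
V = 86.33 / 0.0605
V = 1426.94 L


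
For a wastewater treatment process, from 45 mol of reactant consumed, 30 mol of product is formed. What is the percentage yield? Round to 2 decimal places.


Yield = (moles product / moles consumed) * 100%
Yield = (30 / 45) * 100
Yield = 0.6667 * 100
Yield = 66.67%


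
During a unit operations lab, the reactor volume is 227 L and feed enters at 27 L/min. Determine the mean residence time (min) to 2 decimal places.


tau = V / v0
tau = 227 / 27
tau = 8.41 min


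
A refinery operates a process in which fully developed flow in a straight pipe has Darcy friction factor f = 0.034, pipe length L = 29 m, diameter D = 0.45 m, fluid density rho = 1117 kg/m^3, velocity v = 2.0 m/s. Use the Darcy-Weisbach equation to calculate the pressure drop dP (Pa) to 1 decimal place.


dP = f * (L/D) * (rho*v^2/2)
dP = 0.034 * (29/0.45) * (1117*2.0^2/2)
L/D = 64.44444444
rho*v^2/2 = 1117*4.0/2 = 2234.0
dP = 0.034 * 64.44444444 * 2234.0
dP = 4894.9 Pa


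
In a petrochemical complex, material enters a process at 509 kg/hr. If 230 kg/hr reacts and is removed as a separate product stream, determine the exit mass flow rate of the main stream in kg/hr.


Steady-state mass balance on the main outlet: F_out = F_in - F_removed
F_out = 509 - 230
F_out = 279 kg/hr


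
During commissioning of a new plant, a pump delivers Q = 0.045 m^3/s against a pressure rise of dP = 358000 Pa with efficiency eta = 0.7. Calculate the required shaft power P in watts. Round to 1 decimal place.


P = Q * dP / eta
P = 0.045 * 358000 / 0.7
P = 16110.0 / 0.7
P = 23014.3 W


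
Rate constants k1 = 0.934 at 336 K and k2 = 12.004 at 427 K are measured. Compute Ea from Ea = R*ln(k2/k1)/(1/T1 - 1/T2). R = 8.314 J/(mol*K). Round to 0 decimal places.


Ea = R * ln(k2/k1) / (1/T1 - 1/T2)
ln(k2/k1) = ln(12.004/0.934) = 2.5535188
1/T1 - 1/T2 = 1/336 - 1/427 = 0.000634270101
Ea = 8.314 * 2.5535188 / 0.000634270101
Ea = 33471 J/mol


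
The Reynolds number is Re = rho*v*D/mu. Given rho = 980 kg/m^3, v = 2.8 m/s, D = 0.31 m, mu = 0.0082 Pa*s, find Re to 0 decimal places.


Re = rho * v * D / mu
Re = 980 * 2.8 * 0.31 / 0.0082
Re = 850.64 / 0.0082
Re = 103737


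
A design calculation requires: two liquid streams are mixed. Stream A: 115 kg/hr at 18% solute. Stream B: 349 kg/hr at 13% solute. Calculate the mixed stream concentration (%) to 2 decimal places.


Mass balance on solute: F1*x1 + F2*x2 = F3*x3
F3 = F1 + F2 = 115 + 349 = 464 kg/hr
x3 = (F1*x1 + F2*x2)/F3
x3 = (115*0.18 + 349*0.13) / 464
x3 = 14.24%


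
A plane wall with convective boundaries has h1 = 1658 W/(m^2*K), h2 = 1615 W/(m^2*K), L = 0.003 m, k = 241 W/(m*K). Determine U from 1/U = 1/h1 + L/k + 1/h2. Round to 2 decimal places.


1/U = 1/h1 + L/k + 1/h2
1/U = 1/1658 + 0.003/241 + 1/1615
1/U = 0.0006031363 + 1.24481e-05 + 0.000619195
1/U = 0.0012347794
U = 809.86 W/(m^2*K)


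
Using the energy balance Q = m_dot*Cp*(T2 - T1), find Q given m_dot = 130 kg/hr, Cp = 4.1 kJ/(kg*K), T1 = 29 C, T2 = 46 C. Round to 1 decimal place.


Q = m_dot * Cp * (T2 - T1)
Q = 130 * 4.1 * (46 - 29)
Q = 130 * 4.1 * 17
Q = 9061.0 kJ/hr


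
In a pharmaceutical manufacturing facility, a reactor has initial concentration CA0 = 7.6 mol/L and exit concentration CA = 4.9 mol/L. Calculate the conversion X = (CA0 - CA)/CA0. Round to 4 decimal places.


X = (CA0 - CA) / CA0
X = (7.6 - 4.9) / 7.6
X = 2.7 / 7.6
X = 0.3553


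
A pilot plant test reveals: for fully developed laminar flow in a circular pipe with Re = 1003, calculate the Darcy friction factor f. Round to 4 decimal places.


f = 64 / Re
f = 64 / 1003
f = 0.0638


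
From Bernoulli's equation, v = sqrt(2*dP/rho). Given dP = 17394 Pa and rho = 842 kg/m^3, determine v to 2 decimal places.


v = sqrt(2*dP/rho)
v = sqrt(2*17394/842)
v = sqrt(41.315914)
v = 6.43 m/s


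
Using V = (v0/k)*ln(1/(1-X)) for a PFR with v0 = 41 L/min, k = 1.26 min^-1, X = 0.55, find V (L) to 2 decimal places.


V = (v0/k) * ln(1/(1-X))
V = (41/1.26) * ln(1/(1-0.55))
V = 32.539683 * ln(2.222222)
V = 32.539683 * 0.798508
V = 25.98 L


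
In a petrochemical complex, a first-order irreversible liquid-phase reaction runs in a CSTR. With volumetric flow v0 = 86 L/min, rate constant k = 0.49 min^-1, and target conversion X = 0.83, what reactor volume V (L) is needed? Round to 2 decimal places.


V = v0 * X / (k * (1 - X))
V = 86 * 0.83 / (0.49 * (1 - 0.83))
V = 71.38 / (0.49 * 0.17)
V = 71.38 / 0.0833
V = 856.90 L


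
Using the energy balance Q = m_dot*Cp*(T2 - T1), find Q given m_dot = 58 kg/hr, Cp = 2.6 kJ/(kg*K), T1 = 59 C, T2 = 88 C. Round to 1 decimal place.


Q = m_dot * Cp * (T2 - T1)
Q = 58 * 2.6 * (88 - 59)
Q = 58 * 2.6 * 29
Q = 4373.2 kJ/hr


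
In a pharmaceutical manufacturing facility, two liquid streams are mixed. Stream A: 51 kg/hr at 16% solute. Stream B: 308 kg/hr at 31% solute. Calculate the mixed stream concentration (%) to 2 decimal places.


Mass balance on solute: F1*x1 + F2*x2 = F3*x3
F3 = F1 + F2 = 51 + 308 = 359 kg/hr
x3 = (F1*x1 + F2*x2)/F3
x3 = (51*0.16 + 308*0.31) / 359
x3 = 28.87%


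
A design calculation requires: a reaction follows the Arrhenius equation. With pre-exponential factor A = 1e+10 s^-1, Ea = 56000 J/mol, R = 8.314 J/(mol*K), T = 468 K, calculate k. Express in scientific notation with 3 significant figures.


k = A * exp(-Ea/(R*T))
k = 1e+10 * exp(-56000 / (8.314 * 468))
k = 1e+10 * exp(-14.392365)
k = 5.62e+03


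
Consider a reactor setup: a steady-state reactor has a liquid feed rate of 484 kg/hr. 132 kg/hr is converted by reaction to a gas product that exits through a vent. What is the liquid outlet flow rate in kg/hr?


Steady-state mass balance on the main outlet: F_out = F_in - F_removed
F_out = 484 - 132
F_out = 352 kg/hr


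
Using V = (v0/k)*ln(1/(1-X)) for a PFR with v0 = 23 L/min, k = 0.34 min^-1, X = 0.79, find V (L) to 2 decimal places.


V = (v0/k) * ln(1/(1-X))
V = (23/0.34) * ln(1/(1-0.79))
V = 67.647059 * ln(4.761905)
V = 67.647059 * 1.560648
V = 105.57 L


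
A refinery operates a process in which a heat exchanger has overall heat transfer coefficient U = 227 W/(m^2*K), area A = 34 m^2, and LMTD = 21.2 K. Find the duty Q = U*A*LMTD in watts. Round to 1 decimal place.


Q = U * A * LMTD
Q = 227 * 34 * 21.2
Q = 163621.6 W


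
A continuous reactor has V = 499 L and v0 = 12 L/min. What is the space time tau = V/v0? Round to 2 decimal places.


tau = V / v0
tau = 499 / 12
tau = 41.58 min


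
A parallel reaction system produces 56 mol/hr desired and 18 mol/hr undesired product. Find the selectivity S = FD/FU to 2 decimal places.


S = desired product rate / undesired product rate
S = 56 / 18
S = 3.11


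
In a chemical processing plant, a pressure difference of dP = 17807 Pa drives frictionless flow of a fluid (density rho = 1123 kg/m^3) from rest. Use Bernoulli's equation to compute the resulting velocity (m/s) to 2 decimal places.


v = sqrt(2*dP/rho)
v = sqrt(2*17807/1123)
v = sqrt(31.713268)
v = 5.63 m/s


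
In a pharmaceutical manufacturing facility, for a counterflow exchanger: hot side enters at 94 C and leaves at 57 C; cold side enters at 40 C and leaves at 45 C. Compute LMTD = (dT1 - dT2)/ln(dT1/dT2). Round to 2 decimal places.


dT1 = Th_in - Tc_out = 94 - 45 = 49
dT2 = Th_out - Tc_in = 57 - 40 = 17
LMTD = (dT1 - dT2) / ln(dT1/dT2)
LMTD = (49 - 17) / ln(49/17)
LMTD = 30.23 K


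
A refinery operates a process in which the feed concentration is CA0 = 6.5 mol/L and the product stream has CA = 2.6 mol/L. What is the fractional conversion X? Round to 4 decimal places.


X = (CA0 - CA) / CA0
X = (6.5 - 2.6) / 6.5
X = 3.9 / 6.5
X = 0.6000


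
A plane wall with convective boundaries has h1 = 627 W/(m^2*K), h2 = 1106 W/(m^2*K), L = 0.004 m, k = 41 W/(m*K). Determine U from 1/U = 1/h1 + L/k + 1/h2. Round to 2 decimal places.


1/U = 1/h1 + L/k + 1/h2
1/U = 1/627 + 0.004/41 + 1/1106
1/U = 0.0015948963 + 9.7561e-05 + 0.0009041591
1/U = 0.0025966164
U = 385.12 W/(m^2*K)


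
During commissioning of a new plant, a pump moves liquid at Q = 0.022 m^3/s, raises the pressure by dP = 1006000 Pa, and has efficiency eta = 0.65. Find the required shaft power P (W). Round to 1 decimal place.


P = Q * dP / eta
P = 0.022 * 1006000 / 0.65
P = 22132.0 / 0.65
P = 34049.2 W


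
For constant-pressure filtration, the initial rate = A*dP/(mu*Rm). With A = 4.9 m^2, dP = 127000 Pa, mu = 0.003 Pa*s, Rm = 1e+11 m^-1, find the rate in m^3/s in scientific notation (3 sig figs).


rate = A * dP / (mu * Rm)
rate = 4.9 * 127000 / (0.003 * 1e+11)
rate = 622300.0 / 3.000e+08
rate = 2.07e-03 m^3/s


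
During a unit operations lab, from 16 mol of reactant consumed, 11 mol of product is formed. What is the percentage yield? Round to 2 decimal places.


Yield = (moles product / moles consumed) * 100%
Yield = (11 / 16) * 100
Yield = 0.6875 * 100
Yield = 68.75%


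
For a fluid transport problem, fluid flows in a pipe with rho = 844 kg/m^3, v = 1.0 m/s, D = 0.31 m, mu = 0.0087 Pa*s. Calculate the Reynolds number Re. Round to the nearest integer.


Re = rho * v * D / mu
Re = 844 * 1.0 * 0.31 / 0.0087
Re = 261.64 / 0.0087
Re = 30074


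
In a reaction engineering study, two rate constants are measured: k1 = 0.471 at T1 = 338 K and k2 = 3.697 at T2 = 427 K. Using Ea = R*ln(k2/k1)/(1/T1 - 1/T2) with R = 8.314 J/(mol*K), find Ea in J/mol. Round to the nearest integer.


Ea = R * ln(k2/k1) / (1/T1 - 1/T2)
ln(k2/k1) = ln(3.697/0.471) = 2.0604189
1/T1 - 1/T2 = 1/338 - 1/427 = 0.000616659507
Ea = 8.314 * 2.0604189 / 0.000616659507
Ea = 27779 J/mol


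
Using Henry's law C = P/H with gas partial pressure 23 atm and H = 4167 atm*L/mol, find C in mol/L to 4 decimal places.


C = P / H
C = 23 / 4167
C = 0.0055 mol/L


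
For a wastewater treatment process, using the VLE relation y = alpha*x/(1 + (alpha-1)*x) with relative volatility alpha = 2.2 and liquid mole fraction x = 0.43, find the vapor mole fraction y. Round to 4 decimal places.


y = alpha*x / (1 + (alpha-1)*x)
y = 2.2*0.43 / (1 + (2.2-1)*0.43)
y = 0.946 / (1 + 0.516)
y = 0.946 / 1.516
y = 0.6240


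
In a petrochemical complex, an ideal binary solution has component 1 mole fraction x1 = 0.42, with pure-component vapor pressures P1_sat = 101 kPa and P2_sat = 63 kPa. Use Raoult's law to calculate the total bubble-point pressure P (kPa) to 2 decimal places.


P = x1*P1_sat + x2*P2_sat
x2 = 1 - x1 = 1 - 0.42 = 0.58
P = 0.42*101 + 0.58*63
P = 42.42 + 36.54
P = 78.96 kPa


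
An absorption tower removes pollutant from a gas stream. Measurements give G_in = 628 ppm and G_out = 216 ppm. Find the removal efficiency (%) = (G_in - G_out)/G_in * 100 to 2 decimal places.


Efficiency = (G_in - G_out) / G_in * 100%
Efficiency = (628 - 216) / 628 * 100
Efficiency = 412 / 628 * 100
Efficiency = 65.61%


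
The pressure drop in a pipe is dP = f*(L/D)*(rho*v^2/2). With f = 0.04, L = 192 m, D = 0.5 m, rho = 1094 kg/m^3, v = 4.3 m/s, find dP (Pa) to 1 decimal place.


dP = f * (L/D) * (rho*v^2/2)
dP = 0.04 * (192/0.5) * (1094*4.3^2/2)
L/D = 384.0
rho*v^2/2 = 1094*18.49/2 = 10114.03
dP = 0.04 * 384.0 * 10114.03
dP = 155351.5 Pa


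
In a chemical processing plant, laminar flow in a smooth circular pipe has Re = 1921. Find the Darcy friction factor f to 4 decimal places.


f = 64 / Re
f = 64 / 1921
f = 0.0333


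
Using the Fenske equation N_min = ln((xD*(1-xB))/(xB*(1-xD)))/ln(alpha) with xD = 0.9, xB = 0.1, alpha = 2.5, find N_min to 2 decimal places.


N_min = ln((xD*(1-xB))/(xB*(1-xD))) / ln(alpha)
Numerator inside ln: 0.81 / 0.01 = 81.0
ln(81.0) = 4.394449
ln(alpha) = ln(2.5) = 0.916291
N_min = 4.394449 / 0.916291 = 4.80


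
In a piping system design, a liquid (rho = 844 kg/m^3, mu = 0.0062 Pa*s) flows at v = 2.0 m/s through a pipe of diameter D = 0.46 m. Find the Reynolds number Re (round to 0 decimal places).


Re = rho * v * D / mu
Re = 844 * 2.0 * 0.46 / 0.0062
Re = 776.48 / 0.0062
Re = 125239


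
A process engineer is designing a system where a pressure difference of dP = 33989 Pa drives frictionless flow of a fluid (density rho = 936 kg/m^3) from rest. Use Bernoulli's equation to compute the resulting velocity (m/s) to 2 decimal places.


v = sqrt(2*dP/rho)
v = sqrt(2*33989/936)
v = sqrt(72.626068)
v = 8.52 m/s


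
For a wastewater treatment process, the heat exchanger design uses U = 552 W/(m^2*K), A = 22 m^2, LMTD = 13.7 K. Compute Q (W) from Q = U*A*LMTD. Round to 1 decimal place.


Q = U * A * LMTD
Q = 552 * 22 * 13.7
Q = 166372.8 W


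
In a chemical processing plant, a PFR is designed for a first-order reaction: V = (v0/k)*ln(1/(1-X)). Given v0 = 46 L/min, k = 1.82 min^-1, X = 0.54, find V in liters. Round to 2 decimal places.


V = (v0/k) * ln(1/(1-X))
V = (46/1.82) * ln(1/(1-0.54))
V = 25.274725 * ln(2.173913)
V = 25.274725 * 0.776529
V = 19.63 L


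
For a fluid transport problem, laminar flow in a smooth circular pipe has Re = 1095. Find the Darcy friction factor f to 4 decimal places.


f = 64 / Re
f = 64 / 1095
f = 0.0584


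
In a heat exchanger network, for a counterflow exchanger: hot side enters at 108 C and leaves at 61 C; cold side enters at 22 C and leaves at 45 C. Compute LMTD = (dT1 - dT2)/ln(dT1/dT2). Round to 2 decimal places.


dT1 = Th_in - Tc_out = 108 - 45 = 63
dT2 = Th_out - Tc_in = 61 - 22 = 39
LMTD = (dT1 - dT2) / ln(dT1/dT2)
LMTD = (63 - 39) / ln(63/39)
LMTD = 50.04 K


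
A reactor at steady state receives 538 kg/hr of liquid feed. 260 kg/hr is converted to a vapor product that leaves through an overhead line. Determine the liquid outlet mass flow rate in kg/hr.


Steady-state mass balance on the main outlet: F_out = F_in - F_removed
F_out = 538 - 260
F_out = 278 kg/hr


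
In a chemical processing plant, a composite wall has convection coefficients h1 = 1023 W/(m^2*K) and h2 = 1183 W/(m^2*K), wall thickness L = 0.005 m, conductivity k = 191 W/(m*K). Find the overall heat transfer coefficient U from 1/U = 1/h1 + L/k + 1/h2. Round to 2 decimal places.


1/U = 1/h1 + L/k + 1/h2
1/U = 1/1023 + 0.005/191 + 1/1183
1/U = 0.0009775171 + 2.6178e-05 + 0.0008453085
1/U = 0.0018490036
U = 540.83 W/(m^2*K)


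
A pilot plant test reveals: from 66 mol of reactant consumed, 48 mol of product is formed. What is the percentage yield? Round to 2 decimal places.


Yield = (moles product / moles consumed) * 100%
Yield = (48 / 66) * 100
Yield = 0.7273 * 100
Yield = 72.73%


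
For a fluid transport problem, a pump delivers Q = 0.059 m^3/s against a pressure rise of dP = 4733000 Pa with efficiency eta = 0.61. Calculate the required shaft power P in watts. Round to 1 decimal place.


P = Q * dP / eta
P = 0.059 * 4733000 / 0.61
P = 279247.0 / 0.61
P = 457782.0 W


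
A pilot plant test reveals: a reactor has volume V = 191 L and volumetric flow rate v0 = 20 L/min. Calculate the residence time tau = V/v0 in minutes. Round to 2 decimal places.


tau = V / v0
tau = 191 / 20
tau = 9.55 min


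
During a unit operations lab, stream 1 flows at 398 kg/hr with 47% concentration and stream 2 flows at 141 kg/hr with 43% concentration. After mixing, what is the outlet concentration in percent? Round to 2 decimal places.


Mass balance on solute: F1*x1 + F2*x2 = F3*x3
F3 = F1 + F2 = 398 + 141 = 539 kg/hr
x3 = (F1*x1 + F2*x2)/F3
x3 = (398*0.47 + 141*0.43) / 539
x3 = 45.95%


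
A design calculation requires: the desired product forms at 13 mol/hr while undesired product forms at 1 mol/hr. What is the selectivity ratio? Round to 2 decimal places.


S = desired product rate / undesired product rate
S = 13 / 1
S = 13.00


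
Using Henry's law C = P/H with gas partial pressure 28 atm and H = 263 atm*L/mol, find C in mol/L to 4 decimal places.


C = P / H
C = 28 / 263
C = 0.1065 mol/L


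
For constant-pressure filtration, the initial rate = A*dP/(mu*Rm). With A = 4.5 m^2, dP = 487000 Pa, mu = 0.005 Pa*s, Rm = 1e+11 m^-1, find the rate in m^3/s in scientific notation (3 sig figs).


rate = A * dP / (mu * Rm)
rate = 4.5 * 487000 / (0.005 * 1e+11)
rate = 2191500.0 / 5.000e+08
rate = 4.38e-03 m^3/s


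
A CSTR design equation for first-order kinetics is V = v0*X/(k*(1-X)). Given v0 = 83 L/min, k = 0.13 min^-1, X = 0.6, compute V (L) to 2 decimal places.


V = v0 * X / (k * (1 - X))
V = 83 * 0.6 / (0.13 * (1 - 0.6))
V = 49.8 / (0.13 * 0.4)
V = 49.8 / 0.052
V = 957.69 L


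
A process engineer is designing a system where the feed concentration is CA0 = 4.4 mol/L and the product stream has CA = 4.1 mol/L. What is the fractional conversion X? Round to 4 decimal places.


X = (CA0 - CA) / CA0
X = (4.4 - 4.1) / 4.4
X = 0.3 / 4.4
X = 0.0682


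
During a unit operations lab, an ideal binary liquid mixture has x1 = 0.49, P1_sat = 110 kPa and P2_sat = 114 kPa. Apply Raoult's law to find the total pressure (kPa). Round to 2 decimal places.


P = x1*P1_sat + x2*P2_sat
x2 = 1 - x1 = 1 - 0.49 = 0.51
P = 0.49*110 + 0.51*114
P = 53.9 + 58.14
P = 112.04 kPa


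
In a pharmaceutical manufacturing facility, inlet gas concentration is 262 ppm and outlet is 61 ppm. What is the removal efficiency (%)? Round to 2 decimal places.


Efficiency = (G_in - G_out) / G_in * 100%
Efficiency = (262 - 61) / 262 * 100
Efficiency = 201 / 262 * 100
Efficiency = 76.72%


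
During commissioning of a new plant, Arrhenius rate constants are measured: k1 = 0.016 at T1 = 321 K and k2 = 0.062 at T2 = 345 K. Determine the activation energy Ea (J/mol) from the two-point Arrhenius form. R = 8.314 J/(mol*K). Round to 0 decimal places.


Ea = R * ln(k2/k1) / (1/T1 - 1/T2)
ln(k2/k1) = ln(0.062/0.016) = 1.3545457
1/T1 - 1/T2 = 1/321 - 1/345 = 0.000216714073
Ea = 8.314 * 1.3545457 / 0.000216714073
Ea = 51966 J/mol


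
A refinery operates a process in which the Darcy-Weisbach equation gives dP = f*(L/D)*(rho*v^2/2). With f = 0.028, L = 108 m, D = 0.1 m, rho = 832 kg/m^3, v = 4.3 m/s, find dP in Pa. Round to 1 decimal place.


dP = f * (L/D) * (rho*v^2/2)
dP = 0.028 * (108/0.1) * (832*4.3^2/2)
L/D = 1080.0
rho*v^2/2 = 832*18.49/2 = 7691.84
dP = 0.028 * 1080.0 * 7691.84
dP = 232601.2 Pa


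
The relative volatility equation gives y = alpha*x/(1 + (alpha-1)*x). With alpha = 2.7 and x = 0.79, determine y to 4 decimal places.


y = alpha*x / (1 + (alpha-1)*x)
y = 2.7*0.79 / (1 + (2.7-1)*0.79)
y = 2.133 / (1 + 1.343)
y = 2.133 / 2.343
y = 0.9104


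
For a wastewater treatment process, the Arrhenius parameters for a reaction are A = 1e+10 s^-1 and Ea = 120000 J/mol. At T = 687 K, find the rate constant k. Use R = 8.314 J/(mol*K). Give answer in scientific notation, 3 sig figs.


k = A * exp(-Ea/(R*T))
k = 1e+10 * exp(-120000 / (8.314 * 687))
k = 1e+10 * exp(-21.009441)
k = 7.51e+00


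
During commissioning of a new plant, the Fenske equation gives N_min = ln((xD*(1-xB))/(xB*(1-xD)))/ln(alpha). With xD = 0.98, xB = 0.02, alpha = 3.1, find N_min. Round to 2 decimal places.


N_min = ln((xD*(1-xB))/(xB*(1-xD))) / ln(alpha)
Numerator inside ln: 0.9604 / 0.0004 = 2401.0
ln(2401.0) = 7.783641
ln(alpha) = ln(3.1) = 1.131402
N_min = 7.783641 / 1.131402 = 6.88


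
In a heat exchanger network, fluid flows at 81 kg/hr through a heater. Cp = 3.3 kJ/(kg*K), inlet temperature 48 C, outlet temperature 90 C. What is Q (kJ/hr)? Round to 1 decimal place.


Q = m_dot * Cp * (T2 - T1)
Q = 81 * 3.3 * (90 - 48)
Q = 81 * 3.3 * 42
Q = 11226.6 kJ/hr


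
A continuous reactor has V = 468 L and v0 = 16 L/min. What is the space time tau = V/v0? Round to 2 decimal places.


tau = V / v0
tau = 468 / 16
tau = 29.25 min


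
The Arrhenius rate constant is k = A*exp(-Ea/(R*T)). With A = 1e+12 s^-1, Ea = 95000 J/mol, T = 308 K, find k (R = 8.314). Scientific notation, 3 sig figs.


k = A * exp(-Ea/(R*T))
k = 1e+12 * exp(-95000 / (8.314 * 308))
k = 1e+12 * exp(-37.099057)
k = 7.73e-05


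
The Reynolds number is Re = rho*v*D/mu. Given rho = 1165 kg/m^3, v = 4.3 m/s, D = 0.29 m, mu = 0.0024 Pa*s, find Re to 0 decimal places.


Re = rho * v * D / mu
Re = 1165 * 4.3 * 0.29 / 0.0024
Re = 1452.755 / 0.0024
Re = 605315


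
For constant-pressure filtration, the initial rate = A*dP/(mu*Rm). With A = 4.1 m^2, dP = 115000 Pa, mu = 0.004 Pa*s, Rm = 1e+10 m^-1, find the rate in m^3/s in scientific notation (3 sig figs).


rate = A * dP / (mu * Rm)
rate = 4.1 * 115000 / (0.004 * 1e+10)
rate = 471500.0 / 4.000e+07
rate = 1.18e-02 m^3/s


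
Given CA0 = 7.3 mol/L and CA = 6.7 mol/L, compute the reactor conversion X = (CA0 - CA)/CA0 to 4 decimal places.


X = (CA0 - CA) / CA0
X = (7.3 - 6.7) / 7.3
X = 0.6 / 7.3
X = 0.0822


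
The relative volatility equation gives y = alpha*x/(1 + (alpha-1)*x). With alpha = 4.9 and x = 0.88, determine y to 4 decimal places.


y = alpha*x / (1 + (alpha-1)*x)
y = 4.9*0.88 / (1 + (4.9-1)*0.88)
y = 4.312 / (1 + 3.432)
y = 4.312 / 4.432
y = 0.9729


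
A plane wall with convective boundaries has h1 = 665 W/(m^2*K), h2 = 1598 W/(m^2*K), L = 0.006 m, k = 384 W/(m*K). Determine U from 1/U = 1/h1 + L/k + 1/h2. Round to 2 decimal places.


1/U = 1/h1 + L/k + 1/h2
1/U = 1/665 + 0.006/384 + 1/1598
1/U = 0.0015037594 + 1.5625e-05 + 0.0006257822
1/U = 0.0021451666
U = 466.16 W/(m^2*K)


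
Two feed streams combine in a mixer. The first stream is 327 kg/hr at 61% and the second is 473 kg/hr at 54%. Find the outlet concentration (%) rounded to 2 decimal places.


Mass balance on solute: F1*x1 + F2*x2 = F3*x3
F3 = F1 + F2 = 327 + 473 = 800 kg/hr
x3 = (F1*x1 + F2*x2)/F3
x3 = (327*0.61 + 473*0.54) / 800
x3 = 56.86%


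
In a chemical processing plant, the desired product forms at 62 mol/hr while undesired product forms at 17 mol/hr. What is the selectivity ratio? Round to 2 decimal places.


S = desired product rate / undesired product rate
S = 62 / 17
S = 3.65


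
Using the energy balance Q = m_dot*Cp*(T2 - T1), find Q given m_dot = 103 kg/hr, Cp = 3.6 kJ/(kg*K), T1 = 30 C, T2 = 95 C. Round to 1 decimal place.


Q = m_dot * Cp * (T2 - T1)
Q = 103 * 3.6 * (95 - 30)
Q = 103 * 3.6 * 65
Q = 24102.0 kJ/hr


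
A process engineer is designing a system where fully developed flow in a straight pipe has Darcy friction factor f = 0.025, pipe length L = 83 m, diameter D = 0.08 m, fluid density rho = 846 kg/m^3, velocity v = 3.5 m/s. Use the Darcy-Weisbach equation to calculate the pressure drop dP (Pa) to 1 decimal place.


dP = f * (L/D) * (rho*v^2/2)
dP = 0.025 * (83/0.08) * (846*3.5^2/2)
L/D = 1037.5
rho*v^2/2 = 846*12.25/2 = 5181.75
dP = 0.025 * 1037.5 * 5181.75
dP = 134401.6 Pa


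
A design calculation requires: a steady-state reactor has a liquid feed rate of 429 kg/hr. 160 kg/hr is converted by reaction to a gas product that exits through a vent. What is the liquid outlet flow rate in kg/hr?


Steady-state mass balance on the main outlet: F_out = F_in - F_removed
F_out = 429 - 160
F_out = 269 kg/hr


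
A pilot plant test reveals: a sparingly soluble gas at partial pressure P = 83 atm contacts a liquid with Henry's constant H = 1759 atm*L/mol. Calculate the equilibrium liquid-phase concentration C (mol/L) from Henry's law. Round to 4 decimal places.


C = P / H
C = 83 / 1759
C = 0.0472 mol/L


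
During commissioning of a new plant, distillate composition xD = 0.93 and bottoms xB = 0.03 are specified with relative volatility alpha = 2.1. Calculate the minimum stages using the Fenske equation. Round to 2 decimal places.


N_min = ln((xD*(1-xB))/(xB*(1-xD))) / ln(alpha)
Numerator inside ln: 0.9021 / 0.0021 = 429.571429
ln(429.571429) = 6.062788
ln(alpha) = ln(2.1) = 0.741937
N_min = 6.062788 / 0.741937 = 8.17


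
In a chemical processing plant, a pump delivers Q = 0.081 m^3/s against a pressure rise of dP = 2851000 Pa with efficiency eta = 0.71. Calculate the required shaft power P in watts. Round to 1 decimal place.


P = Q * dP / eta
P = 0.081 * 2851000 / 0.71
P = 230931.0 / 0.71
P = 325254.9 W


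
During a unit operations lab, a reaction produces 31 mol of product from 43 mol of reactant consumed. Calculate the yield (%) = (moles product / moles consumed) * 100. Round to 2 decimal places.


Yield = (moles product / moles consumed) * 100%
Yield = (31 / 43) * 100
Yield = 0.7209 * 100
Yield = 72.09%


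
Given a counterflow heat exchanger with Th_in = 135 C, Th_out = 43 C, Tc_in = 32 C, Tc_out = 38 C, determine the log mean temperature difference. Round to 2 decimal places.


dT1 = Th_in - Tc_out = 135 - 38 = 97
dT2 = Th_out - Tc_in = 43 - 32 = 11
LMTD = (dT1 - dT2) / ln(dT1/dT2)
LMTD = (97 - 11) / ln(97/11)
LMTD = 39.51 K


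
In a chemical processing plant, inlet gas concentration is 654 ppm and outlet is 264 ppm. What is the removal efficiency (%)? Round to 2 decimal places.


Efficiency = (G_in - G_out) / G_in * 100%
Efficiency = (654 - 264) / 654 * 100
Efficiency = 390 / 654 * 100
Efficiency = 59.63%


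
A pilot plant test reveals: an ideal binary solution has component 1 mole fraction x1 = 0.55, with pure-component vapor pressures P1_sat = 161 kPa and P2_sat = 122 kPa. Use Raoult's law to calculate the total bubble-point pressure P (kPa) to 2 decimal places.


P = x1*P1_sat + x2*P2_sat
x2 = 1 - x1 = 1 - 0.55 = 0.45
P = 0.55*161 + 0.45*122
P = 88.55 + 54.9
P = 143.45 kPa


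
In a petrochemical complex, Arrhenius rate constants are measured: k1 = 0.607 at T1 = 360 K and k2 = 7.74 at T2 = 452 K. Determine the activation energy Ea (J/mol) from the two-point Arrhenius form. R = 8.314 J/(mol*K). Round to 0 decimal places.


Ea = R * ln(k2/k1) / (1/T1 - 1/T2)
ln(k2/k1) = ln(7.74/0.607) = 2.5456282
1/T1 - 1/T2 = 1/360 - 1/452 = 0.000565388397
Ea = 8.314 * 2.5456282 / 0.000565388397
Ea = 37433 J/mol


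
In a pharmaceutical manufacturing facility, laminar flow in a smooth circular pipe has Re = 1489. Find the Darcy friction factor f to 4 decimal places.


f = 64 / Re
f = 64 / 1489
f = 0.0430


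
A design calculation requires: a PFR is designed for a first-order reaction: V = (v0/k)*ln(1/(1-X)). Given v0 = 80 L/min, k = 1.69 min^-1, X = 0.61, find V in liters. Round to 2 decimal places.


V = (v0/k) * ln(1/(1-X))
V = (80/1.69) * ln(1/(1-0.61))
V = 47.337278 * ln(2.564103)
V = 47.337278 * 0.941609
V = 44.57 L


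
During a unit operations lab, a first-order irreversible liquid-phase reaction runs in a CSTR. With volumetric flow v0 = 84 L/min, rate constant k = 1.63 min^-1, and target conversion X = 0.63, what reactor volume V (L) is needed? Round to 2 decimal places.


V = v0 * X / (k * (1 - X))
V = 84 * 0.63 / (1.63 * (1 - 0.63))
V = 52.92 / (1.63 * 0.37)
V = 52.92 / 0.6031
V = 87.75 L


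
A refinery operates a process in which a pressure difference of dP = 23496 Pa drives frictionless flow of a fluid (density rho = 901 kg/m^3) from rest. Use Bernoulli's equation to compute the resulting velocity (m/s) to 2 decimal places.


v = sqrt(2*dP/rho)
v = sqrt(2*23496/901)
v = sqrt(52.155383)
v = 7.22 m/s


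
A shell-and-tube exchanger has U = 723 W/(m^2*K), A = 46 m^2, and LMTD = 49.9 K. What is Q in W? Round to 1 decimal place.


Q = U * A * LMTD
Q = 723 * 46 * 49.9
Q = 1659574.2 W


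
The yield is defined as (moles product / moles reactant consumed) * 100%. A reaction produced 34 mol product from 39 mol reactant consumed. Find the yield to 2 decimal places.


Yield = (moles product / moles consumed) * 100%
Yield = (34 / 39) * 100
Yield = 0.8718 * 100
Yield = 87.18%


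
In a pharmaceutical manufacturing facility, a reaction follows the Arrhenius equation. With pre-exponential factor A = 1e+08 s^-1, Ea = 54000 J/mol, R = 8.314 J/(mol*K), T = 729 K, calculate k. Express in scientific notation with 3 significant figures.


k = A * exp(-Ea/(R*T))
k = 1e+08 * exp(-54000 / (8.314 * 729))
k = 1e+08 * exp(-8.909559)
k = 1.35e+04


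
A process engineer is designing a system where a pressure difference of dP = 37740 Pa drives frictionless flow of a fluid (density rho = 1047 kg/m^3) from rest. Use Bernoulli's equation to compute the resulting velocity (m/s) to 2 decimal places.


v = sqrt(2*dP/rho)
v = sqrt(2*37740/1047)
v = sqrt(72.091691)
v = 8.49 m/s


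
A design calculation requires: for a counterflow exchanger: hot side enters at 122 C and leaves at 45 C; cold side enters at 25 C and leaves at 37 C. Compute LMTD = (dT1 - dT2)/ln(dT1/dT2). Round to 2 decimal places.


dT1 = Th_in - Tc_out = 122 - 37 = 85
dT2 = Th_out - Tc_in = 45 - 25 = 20
LMTD = (dT1 - dT2) / ln(dT1/dT2)
LMTD = (85 - 20) / ln(85/20)
LMTD = 44.92 K


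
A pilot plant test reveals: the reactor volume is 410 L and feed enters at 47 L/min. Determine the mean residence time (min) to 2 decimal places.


tau = V / v0
tau = 410 / 47
tau = 8.72 min


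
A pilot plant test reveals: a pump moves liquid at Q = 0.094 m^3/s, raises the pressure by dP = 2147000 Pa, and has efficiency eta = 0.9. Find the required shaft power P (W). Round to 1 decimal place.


P = Q * dP / eta
P = 0.094 * 2147000 / 0.9
P = 201818.0 / 0.9
P = 224242.2 W
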